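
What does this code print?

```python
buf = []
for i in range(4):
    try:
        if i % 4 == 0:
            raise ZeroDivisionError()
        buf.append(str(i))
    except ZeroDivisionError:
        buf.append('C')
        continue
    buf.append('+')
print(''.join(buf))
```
C1+2+3+

continue in except skips rest of loop body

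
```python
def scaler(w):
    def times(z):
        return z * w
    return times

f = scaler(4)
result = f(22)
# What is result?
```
88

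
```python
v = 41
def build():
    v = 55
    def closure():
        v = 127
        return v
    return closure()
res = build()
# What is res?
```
127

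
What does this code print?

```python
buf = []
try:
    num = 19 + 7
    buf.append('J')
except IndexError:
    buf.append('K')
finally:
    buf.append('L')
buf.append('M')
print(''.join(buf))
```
JLM

finally runs after normal execution too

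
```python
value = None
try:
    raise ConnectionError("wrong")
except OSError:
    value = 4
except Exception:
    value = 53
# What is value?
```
4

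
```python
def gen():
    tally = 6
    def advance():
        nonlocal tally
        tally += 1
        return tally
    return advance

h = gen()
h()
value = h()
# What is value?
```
8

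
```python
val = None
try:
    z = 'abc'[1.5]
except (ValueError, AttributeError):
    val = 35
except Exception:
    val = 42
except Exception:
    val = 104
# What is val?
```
42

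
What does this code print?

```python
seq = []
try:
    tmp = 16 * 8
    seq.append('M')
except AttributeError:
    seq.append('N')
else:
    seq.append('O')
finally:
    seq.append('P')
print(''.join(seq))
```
MOP

else runs before finally when no exception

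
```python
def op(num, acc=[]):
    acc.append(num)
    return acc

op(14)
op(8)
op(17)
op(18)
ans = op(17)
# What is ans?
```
[14, 8, 17, 18, 17]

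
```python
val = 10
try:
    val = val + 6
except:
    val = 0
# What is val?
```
16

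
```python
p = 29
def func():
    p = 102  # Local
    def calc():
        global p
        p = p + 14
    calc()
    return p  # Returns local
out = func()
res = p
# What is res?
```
43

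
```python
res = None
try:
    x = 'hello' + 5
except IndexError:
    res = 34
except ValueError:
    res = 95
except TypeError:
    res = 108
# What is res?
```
108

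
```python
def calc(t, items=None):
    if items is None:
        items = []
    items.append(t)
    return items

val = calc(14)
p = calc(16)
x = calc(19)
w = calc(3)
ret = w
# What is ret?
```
[3]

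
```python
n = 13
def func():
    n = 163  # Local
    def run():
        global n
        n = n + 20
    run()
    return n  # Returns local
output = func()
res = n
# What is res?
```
33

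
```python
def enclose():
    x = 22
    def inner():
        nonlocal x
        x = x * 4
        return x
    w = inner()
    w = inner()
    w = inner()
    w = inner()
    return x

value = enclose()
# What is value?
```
5632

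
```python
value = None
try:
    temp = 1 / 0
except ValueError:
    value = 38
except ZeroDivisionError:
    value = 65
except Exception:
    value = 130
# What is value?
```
65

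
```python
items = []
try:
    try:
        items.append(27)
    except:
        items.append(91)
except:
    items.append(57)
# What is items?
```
[27]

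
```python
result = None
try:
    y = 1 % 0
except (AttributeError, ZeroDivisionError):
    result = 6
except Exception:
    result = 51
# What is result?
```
6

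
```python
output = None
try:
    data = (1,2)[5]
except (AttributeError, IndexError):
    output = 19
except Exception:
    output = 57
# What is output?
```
19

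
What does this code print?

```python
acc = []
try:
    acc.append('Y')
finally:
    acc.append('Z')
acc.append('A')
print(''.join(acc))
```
YZA

try/finally without except, no exception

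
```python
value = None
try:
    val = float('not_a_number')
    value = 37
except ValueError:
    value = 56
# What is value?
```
56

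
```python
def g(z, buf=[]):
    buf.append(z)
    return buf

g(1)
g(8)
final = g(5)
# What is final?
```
[1, 8, 5]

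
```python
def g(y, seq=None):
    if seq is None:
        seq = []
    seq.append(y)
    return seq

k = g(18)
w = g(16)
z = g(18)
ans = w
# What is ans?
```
[16]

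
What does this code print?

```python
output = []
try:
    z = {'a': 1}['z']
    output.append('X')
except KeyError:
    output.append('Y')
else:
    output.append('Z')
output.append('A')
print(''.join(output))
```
YA

else block skipped when exception is caught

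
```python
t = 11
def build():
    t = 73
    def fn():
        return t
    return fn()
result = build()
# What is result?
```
73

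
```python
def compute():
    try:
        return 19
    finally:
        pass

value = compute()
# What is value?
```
19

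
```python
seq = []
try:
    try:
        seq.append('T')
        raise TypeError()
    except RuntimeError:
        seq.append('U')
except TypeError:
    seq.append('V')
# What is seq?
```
['T', 'V']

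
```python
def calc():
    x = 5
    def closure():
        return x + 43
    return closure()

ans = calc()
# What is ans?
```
48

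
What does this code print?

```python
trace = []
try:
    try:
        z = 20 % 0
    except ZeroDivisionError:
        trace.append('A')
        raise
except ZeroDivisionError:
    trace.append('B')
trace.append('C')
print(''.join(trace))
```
ABC

raise without argument re-raises current exception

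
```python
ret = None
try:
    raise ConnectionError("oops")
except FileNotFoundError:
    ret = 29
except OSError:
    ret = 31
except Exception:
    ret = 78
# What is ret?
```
31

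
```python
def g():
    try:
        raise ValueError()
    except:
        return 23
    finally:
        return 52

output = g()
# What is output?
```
52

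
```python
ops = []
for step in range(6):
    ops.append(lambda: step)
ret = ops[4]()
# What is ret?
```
5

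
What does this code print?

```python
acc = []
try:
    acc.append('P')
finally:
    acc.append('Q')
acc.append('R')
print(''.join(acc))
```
PQR

try/finally without except, no exception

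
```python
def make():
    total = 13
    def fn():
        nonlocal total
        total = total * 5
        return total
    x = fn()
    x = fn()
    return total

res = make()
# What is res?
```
325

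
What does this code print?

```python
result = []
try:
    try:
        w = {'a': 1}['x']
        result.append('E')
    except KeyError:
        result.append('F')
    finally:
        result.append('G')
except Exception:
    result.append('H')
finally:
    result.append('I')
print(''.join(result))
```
FGI

Both finally blocks run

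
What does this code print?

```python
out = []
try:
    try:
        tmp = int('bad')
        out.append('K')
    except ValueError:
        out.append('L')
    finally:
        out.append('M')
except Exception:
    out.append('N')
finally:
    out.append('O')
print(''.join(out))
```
LMO

Both finally blocks run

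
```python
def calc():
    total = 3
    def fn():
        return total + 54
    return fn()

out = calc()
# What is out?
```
57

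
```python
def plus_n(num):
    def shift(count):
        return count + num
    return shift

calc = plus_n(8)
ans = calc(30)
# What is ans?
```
38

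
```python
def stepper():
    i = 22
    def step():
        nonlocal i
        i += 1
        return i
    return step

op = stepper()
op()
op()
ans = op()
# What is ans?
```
25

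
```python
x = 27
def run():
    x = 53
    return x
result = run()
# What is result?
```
53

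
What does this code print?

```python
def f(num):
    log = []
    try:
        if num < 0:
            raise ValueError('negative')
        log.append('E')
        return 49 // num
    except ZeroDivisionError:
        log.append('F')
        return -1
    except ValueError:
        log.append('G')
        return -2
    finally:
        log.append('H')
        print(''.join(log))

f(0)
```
EFH

num=0 causes ZeroDivisionError, caught, finally prints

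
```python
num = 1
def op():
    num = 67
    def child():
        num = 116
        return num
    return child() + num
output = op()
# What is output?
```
183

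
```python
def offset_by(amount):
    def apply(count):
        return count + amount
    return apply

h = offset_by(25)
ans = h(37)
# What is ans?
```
62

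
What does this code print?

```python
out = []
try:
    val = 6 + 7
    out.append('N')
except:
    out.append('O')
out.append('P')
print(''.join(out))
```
NP

No exception, try block completes normally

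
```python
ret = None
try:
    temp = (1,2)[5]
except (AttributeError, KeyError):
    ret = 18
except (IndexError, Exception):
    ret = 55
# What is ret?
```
55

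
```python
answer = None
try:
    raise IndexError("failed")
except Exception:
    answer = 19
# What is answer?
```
19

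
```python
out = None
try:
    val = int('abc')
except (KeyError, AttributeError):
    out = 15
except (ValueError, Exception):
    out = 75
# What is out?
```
75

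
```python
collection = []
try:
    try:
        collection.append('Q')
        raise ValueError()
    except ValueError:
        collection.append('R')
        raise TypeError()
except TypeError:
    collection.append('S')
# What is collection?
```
['Q', 'R', 'S']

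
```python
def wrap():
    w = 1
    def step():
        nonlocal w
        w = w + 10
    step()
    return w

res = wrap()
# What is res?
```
11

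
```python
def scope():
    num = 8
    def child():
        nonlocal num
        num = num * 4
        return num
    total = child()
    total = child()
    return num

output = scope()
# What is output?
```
128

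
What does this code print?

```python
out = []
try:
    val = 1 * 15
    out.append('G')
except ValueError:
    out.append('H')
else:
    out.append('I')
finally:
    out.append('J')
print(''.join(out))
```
GIJ

else runs before finally when no exception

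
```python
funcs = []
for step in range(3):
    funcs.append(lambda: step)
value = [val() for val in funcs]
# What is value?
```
[2, 2, 2]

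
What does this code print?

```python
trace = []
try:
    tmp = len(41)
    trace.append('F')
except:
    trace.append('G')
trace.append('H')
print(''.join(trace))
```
GH

Exception raised in try, caught by bare except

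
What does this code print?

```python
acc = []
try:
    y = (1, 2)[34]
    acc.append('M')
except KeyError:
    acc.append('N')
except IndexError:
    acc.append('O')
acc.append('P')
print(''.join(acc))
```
OP

IndexError is caught by its specific handler, not KeyError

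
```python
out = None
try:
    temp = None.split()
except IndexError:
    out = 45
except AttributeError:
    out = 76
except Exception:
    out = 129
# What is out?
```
76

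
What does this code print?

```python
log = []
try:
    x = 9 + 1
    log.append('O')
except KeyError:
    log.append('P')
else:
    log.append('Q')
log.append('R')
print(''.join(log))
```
OQR

else block runs when no exception occurs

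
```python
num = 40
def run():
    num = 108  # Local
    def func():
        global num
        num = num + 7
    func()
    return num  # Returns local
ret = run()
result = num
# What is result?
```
47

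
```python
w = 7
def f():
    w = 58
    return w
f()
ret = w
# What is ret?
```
7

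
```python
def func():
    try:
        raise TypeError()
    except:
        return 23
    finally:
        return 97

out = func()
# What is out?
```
97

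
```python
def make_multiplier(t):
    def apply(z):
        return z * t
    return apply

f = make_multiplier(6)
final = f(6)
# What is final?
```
36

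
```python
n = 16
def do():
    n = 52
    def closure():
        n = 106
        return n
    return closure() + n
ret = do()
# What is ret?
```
158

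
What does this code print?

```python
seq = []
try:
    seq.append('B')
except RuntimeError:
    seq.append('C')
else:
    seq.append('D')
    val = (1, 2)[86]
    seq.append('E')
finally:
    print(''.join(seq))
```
BD

Try succeeds, else appends 'D', IndexError in else is uncaught, finally prints before exception propagates ('E' never appended)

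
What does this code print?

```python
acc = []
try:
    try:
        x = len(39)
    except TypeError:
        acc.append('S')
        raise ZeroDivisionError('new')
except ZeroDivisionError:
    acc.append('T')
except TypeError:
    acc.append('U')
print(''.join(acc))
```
ST

New ZeroDivisionError raised, caught by outer ZeroDivisionError handler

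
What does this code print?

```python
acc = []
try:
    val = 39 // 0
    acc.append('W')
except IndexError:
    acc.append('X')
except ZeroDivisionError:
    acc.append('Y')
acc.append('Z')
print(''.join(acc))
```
YZ

ZeroDivisionError is caught by its specific handler, not IndexError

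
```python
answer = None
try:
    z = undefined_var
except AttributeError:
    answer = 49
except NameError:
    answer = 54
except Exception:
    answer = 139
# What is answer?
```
54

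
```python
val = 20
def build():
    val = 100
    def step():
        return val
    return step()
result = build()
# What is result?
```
100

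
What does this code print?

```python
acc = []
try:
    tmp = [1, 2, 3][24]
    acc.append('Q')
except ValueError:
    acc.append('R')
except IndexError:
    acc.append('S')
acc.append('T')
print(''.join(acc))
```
ST

IndexError is caught by its specific handler, not ValueError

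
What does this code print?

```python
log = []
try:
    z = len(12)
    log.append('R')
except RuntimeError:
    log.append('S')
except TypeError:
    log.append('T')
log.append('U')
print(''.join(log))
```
TU

TypeError is caught by its specific handler, not RuntimeError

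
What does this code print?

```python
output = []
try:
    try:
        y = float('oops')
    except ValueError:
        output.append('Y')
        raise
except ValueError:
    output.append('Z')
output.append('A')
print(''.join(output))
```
YZA

raise without argument re-raises current exception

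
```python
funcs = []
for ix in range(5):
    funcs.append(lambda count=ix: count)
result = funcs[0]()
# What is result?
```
0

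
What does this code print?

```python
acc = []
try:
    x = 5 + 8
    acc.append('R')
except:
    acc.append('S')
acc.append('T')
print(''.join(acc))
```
RT

No exception, try block completes normally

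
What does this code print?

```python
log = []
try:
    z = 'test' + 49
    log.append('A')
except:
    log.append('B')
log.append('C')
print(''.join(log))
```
BC

Exception raised in try, caught by bare except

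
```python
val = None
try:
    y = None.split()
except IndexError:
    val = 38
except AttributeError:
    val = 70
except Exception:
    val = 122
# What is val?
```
70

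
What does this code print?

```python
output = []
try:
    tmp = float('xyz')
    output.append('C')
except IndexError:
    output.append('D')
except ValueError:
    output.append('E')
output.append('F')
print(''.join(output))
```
EF

ValueError is caught by its specific handler, not IndexError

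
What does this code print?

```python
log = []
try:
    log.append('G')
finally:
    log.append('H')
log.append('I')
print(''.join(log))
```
GHI

try/finally without except, no exception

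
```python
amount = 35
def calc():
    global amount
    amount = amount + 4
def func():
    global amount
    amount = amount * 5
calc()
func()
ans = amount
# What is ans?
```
195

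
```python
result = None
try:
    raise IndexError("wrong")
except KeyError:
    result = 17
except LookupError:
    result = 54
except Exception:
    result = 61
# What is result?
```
54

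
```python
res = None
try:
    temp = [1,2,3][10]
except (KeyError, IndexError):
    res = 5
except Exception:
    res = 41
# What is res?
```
5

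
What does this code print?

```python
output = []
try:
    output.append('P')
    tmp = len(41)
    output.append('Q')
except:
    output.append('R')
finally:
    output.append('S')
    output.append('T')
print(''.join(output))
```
PRST

Code before exception runs, then except, then all of finally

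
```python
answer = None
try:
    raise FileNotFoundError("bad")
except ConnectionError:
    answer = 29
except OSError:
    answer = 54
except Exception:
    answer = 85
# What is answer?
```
54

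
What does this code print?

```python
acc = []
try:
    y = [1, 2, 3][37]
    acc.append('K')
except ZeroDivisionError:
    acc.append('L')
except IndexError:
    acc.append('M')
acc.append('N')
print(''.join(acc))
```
MN

IndexError is caught by its specific handler, not ZeroDivisionError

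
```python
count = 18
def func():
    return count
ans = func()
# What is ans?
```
18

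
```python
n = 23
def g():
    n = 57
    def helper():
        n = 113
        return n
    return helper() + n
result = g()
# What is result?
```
170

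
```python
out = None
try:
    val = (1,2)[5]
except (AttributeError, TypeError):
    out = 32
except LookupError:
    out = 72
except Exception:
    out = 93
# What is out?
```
72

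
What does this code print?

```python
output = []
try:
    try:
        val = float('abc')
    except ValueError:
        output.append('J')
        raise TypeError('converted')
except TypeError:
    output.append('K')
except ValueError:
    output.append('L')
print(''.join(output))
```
JK

New TypeError raised, caught by outer TypeError handler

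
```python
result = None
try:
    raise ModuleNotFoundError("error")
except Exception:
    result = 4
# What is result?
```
4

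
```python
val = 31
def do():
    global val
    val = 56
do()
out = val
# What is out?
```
56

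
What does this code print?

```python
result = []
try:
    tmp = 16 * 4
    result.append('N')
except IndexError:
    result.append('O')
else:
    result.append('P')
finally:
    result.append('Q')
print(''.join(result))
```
NPQ

else runs before finally when no exception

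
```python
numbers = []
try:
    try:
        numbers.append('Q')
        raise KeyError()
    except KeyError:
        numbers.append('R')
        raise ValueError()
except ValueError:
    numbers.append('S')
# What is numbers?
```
['Q', 'R', 'S']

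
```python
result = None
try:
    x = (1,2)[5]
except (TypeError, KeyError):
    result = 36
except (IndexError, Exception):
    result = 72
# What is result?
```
72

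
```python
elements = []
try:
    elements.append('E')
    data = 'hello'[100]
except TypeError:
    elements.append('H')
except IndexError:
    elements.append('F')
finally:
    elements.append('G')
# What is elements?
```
['E', 'F', 'G']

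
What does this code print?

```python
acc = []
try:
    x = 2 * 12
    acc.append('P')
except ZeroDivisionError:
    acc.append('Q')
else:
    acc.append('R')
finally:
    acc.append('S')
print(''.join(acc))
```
PRS

else runs before finally when no exception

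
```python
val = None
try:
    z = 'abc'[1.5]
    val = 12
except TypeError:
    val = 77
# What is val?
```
77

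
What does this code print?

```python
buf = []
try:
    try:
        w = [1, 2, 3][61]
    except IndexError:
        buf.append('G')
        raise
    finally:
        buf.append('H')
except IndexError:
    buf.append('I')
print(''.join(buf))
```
GHI

finally runs before re-raised exception propagates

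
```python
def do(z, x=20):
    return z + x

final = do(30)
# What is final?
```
50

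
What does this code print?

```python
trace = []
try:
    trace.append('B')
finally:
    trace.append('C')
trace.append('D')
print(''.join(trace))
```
BCD

try/finally without except, no exception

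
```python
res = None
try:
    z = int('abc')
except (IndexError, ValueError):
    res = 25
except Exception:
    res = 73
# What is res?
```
25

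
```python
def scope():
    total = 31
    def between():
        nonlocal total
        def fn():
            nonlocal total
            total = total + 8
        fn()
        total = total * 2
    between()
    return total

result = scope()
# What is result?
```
78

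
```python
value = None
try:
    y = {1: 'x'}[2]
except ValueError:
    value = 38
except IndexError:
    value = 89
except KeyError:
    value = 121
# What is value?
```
121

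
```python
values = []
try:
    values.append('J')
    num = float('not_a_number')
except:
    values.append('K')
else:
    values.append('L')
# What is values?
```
['J', 'K']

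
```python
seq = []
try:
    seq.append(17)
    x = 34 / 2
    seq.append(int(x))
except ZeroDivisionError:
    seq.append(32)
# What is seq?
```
[17, 17]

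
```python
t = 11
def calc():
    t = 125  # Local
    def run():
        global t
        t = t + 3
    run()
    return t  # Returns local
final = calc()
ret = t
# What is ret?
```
14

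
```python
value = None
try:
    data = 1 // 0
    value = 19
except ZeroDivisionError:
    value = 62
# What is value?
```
62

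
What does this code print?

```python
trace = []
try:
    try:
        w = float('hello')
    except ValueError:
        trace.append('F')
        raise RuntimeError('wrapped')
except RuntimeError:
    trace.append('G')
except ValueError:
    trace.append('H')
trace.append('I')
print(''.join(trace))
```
FGI

RuntimeError raised and caught, original ValueError not re-raised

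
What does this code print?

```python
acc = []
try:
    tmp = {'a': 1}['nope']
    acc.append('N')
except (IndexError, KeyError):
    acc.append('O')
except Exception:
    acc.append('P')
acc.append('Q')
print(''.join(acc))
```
OQ

KeyError matches tuple containing it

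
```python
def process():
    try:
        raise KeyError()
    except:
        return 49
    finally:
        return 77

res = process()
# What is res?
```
77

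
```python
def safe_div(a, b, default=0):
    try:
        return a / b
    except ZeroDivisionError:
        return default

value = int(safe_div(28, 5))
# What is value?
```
5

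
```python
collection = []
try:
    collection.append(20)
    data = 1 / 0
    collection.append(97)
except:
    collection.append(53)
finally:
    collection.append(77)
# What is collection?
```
[20, 53, 77]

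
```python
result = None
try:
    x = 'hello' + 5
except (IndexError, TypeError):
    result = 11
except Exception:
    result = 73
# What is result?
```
11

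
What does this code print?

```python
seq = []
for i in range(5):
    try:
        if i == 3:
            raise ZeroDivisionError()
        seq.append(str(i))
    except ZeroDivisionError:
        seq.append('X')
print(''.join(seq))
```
012X4

Exception on i=3 caught, loop continues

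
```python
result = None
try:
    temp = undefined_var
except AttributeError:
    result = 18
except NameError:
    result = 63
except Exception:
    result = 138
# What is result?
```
63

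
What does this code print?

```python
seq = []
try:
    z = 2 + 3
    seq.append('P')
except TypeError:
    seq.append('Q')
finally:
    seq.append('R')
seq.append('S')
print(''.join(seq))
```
PRS

finally runs after normal execution too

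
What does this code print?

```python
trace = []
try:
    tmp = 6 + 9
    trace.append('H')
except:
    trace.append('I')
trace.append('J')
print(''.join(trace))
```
HJ

No exception, try block completes normally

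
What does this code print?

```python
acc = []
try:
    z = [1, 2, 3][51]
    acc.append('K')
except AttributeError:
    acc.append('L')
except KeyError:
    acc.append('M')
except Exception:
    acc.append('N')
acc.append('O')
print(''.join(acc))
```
NO

IndexError not specifically caught, falls to Exception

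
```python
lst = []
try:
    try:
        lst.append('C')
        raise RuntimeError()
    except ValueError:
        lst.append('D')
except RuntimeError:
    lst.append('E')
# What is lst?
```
['C', 'E']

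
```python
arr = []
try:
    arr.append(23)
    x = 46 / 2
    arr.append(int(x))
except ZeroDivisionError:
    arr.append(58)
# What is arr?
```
[23, 23]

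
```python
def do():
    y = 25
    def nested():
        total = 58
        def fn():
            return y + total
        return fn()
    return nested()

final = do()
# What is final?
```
83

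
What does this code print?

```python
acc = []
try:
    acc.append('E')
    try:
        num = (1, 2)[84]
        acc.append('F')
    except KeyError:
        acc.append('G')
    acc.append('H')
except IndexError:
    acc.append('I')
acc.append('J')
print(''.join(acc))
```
EIJ

Inner handler doesn't match, propagates to outer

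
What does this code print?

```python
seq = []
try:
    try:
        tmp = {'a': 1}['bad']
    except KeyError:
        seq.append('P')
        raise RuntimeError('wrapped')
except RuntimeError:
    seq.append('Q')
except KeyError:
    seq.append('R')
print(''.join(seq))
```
PQ

New RuntimeError raised, caught by outer RuntimeError handler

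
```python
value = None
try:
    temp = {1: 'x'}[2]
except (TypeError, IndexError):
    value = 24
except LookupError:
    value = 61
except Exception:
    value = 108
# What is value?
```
61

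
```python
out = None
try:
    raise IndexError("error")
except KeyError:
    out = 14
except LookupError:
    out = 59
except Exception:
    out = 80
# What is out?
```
59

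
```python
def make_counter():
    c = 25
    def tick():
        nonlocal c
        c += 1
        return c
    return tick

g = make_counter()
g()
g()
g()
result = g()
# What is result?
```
29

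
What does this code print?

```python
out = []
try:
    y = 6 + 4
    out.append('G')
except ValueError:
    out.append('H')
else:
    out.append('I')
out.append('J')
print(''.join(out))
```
GIJ

else block runs when no exception occurs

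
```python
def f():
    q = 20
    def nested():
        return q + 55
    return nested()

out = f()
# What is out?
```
75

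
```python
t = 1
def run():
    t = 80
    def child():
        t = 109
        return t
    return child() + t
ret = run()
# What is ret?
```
189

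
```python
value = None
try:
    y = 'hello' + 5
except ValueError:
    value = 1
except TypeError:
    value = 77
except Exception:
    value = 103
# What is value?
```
77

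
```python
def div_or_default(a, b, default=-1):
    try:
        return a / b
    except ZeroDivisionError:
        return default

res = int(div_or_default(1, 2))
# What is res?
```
0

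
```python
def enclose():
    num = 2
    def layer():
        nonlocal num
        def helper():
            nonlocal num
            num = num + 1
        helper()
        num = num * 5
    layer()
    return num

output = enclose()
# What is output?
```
15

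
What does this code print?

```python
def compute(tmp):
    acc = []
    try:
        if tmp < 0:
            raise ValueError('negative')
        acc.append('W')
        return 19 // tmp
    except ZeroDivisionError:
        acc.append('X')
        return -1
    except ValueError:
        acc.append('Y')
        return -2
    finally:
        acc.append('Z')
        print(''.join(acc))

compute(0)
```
WXZ

tmp=0 causes ZeroDivisionError, caught, finally prints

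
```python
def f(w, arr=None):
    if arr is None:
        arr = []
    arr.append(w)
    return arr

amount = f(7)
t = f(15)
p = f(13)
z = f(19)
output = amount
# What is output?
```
[7]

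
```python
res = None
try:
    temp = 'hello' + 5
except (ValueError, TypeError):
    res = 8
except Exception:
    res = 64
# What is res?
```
8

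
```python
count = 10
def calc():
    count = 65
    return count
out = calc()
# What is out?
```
65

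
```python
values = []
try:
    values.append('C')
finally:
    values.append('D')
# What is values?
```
['C', 'D']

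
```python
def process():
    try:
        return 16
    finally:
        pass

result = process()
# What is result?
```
16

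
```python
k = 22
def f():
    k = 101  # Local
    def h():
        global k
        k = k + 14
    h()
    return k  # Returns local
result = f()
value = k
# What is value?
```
36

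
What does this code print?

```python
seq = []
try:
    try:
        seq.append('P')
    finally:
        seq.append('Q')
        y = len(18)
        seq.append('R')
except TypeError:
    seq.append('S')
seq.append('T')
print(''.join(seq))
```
PQST

Exception in inner finally caught by outer except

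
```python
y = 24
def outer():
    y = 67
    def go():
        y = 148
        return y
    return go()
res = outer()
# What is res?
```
148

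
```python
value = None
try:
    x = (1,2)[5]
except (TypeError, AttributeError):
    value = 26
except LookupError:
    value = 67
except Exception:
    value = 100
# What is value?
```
67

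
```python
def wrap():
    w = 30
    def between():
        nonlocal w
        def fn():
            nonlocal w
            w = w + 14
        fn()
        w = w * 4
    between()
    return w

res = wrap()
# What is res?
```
176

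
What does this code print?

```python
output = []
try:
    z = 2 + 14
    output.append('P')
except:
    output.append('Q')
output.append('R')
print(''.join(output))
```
PR

No exception, try block completes normally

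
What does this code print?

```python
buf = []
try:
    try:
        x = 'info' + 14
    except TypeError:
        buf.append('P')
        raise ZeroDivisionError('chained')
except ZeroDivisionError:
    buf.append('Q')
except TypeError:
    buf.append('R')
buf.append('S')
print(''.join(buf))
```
PQS

ZeroDivisionError raised and caught, original TypeError not re-raised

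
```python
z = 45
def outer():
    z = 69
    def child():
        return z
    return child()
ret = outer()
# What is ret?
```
69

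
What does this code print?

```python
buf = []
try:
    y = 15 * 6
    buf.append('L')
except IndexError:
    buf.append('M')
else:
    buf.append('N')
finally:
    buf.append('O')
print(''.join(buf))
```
LNO

else runs before finally when no exception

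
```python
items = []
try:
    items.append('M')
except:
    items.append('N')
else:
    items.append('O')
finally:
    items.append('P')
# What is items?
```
['M', 'O', 'P']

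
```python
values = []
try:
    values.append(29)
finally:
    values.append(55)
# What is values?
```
[29, 55]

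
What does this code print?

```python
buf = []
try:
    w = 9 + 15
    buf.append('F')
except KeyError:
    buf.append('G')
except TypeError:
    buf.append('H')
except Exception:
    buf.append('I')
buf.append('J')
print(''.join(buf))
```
FJ

No exception, try block completes normally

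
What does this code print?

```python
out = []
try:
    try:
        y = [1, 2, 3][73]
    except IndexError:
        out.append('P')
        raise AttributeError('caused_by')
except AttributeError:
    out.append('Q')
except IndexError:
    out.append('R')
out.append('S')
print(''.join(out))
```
PQS

AttributeError raised and caught, original IndexError not re-raised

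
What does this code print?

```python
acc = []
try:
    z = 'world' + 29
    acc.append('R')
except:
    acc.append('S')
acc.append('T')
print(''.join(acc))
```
ST

Exception raised in try, caught by bare except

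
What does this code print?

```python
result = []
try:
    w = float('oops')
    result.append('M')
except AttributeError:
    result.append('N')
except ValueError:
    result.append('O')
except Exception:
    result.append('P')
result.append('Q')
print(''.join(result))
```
OQ

ValueError matches before generic Exception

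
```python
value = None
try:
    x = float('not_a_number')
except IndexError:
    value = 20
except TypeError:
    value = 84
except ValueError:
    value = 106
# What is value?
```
106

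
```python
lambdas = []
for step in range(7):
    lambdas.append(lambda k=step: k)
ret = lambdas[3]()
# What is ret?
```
3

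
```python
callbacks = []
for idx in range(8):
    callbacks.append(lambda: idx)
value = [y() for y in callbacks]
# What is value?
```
[7, 7, 7, 7, 7, 7, 7, 7]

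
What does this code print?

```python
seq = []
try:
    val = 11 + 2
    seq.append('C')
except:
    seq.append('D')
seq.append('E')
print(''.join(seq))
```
CE

No exception, try block completes normally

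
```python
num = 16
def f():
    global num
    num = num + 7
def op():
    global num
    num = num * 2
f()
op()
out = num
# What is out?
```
46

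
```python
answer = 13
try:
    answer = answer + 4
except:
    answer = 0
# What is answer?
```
17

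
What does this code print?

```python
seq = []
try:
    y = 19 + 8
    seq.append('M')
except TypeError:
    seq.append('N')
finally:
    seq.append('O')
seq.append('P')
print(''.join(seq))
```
MOP

finally runs after normal execution too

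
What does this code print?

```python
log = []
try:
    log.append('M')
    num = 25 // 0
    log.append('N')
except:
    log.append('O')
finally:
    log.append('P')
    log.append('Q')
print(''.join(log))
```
MOPQ

Code before exception runs, then except, then all of finally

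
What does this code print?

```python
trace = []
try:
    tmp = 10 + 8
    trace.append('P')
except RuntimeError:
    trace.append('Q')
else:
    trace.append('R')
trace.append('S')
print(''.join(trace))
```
PRS

else block runs when no exception occurs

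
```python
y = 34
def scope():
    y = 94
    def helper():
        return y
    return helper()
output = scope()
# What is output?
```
94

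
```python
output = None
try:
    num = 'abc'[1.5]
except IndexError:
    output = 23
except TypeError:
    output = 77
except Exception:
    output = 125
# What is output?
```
77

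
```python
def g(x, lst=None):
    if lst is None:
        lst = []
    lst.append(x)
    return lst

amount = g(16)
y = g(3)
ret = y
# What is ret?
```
[3]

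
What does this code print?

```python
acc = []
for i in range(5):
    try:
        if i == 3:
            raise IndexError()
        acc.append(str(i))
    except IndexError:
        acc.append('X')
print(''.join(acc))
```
012X4

Exception on i=3 caught, loop continues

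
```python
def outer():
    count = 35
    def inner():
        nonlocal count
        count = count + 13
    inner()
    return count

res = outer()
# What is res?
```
48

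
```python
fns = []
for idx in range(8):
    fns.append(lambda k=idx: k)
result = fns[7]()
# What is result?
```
7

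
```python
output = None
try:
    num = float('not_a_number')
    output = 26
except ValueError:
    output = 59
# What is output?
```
59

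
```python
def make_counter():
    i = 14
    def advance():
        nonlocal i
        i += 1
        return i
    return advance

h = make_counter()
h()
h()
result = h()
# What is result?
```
17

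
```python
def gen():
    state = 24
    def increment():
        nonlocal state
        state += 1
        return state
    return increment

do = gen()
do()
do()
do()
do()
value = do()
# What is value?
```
29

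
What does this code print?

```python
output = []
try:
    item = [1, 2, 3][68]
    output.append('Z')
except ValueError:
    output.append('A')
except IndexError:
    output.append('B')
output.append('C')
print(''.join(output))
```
BC

IndexError is caught by its specific handler, not ValueError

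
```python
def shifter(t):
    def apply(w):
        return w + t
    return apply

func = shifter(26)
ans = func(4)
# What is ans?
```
30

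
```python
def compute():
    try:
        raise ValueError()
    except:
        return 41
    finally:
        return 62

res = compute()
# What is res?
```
62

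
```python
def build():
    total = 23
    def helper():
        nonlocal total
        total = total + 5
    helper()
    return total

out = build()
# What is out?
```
28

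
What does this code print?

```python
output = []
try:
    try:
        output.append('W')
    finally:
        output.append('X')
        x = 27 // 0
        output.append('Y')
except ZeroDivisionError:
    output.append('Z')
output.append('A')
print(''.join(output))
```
WXZA

Exception in inner finally caught by outer except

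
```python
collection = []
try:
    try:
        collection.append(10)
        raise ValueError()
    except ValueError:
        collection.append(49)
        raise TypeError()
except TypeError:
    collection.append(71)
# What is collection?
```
[10, 49, 71]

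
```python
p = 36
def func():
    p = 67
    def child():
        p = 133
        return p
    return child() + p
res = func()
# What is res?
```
200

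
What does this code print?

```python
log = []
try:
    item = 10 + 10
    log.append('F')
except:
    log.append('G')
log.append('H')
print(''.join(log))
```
FH

No exception, try block completes normally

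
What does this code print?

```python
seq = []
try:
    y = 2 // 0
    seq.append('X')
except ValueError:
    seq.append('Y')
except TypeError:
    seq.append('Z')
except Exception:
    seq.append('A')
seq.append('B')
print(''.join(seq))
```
AB

ZeroDivisionError not specifically caught, falls to Exception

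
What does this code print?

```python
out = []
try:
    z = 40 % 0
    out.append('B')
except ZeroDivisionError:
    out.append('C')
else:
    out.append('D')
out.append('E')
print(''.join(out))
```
CE

else block skipped when exception is caught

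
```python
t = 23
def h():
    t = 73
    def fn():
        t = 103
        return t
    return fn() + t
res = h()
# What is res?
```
176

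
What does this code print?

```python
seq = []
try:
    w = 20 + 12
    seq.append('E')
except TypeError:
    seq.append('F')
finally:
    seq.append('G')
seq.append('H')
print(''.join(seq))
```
EGH

finally runs after normal execution too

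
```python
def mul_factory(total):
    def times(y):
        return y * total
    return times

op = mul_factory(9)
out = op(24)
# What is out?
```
216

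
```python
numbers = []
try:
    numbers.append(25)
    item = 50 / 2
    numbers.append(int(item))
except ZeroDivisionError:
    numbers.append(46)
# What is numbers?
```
[25, 25]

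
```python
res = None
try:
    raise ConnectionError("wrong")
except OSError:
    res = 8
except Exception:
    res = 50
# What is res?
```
8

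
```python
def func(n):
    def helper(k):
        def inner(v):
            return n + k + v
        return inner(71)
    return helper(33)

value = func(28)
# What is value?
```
132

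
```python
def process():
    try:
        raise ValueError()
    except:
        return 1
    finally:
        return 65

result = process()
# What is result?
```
65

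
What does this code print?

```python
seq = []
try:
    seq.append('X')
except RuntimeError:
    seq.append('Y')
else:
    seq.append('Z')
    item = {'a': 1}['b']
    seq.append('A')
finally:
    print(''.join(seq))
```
XZ

Try succeeds, else appends 'Z', KeyError in else is uncaught, finally prints before exception propagates ('A' never appended)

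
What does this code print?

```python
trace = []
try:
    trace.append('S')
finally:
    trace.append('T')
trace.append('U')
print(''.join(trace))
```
STU

try/finally without except, no exception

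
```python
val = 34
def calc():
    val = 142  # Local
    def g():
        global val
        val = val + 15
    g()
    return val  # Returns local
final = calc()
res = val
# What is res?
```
49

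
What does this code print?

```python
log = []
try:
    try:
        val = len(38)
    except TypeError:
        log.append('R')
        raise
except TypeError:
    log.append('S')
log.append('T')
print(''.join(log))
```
RST

raise without argument re-raises current exception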